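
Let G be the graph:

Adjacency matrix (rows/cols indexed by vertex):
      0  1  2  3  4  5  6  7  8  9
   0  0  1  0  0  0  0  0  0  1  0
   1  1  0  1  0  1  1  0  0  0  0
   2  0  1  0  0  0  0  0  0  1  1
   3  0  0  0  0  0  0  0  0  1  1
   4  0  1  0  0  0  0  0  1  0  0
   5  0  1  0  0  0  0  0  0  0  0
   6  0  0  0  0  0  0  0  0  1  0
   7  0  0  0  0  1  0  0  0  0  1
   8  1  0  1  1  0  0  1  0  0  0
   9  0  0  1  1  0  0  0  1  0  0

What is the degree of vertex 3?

Vertex 3 has neighbors [8, 9], so deg(3) = 2.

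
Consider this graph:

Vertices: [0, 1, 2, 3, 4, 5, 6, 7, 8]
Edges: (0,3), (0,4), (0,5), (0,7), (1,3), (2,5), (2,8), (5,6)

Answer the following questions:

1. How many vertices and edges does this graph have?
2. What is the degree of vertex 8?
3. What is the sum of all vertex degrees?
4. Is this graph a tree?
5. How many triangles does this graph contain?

Count: 9 vertices, 8 edges.
Vertex 8 has neighbors [2], degree = 1.
Handshaking lemma: 2 * 8 = 16.
A graph is a tree iff it is connected and has exactly n-1 edges. This graph is connected (all 9 vertices in one component) and has 9-1 = 8 edges. It is a tree.
Number of triangles = 0.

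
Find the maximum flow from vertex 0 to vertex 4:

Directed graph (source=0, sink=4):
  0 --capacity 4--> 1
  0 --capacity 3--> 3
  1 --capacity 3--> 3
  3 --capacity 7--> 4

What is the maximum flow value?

Computing max flow:
  Flow on (0->1): 3/4
  Flow on (0->3): 3/3
  Flow on (1->3): 3/3
  Flow on (3->4): 6/7
Maximum flow = 6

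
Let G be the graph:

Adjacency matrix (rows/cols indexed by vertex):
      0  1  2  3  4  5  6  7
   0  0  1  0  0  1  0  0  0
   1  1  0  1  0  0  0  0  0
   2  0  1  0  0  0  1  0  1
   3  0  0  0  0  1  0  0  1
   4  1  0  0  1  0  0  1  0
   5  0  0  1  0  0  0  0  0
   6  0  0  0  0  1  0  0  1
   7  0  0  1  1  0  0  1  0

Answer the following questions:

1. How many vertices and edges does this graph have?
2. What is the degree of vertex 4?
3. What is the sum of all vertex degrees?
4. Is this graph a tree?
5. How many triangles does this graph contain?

Count: 8 vertices, 9 edges.
Vertex 4 has neighbors [0, 3, 6], degree = 3.
Handshaking lemma: 2 * 9 = 18.
A tree on 8 vertices has 7 edges. This graph has 9 edges (2 extra). Not a tree.
Number of triangles = 0.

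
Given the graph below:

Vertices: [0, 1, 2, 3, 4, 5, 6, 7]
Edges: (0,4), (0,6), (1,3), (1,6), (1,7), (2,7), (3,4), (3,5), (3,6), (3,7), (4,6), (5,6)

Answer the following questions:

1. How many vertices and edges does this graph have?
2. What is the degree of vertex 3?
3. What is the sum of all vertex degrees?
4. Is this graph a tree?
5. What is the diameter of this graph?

Count: 8 vertices, 12 edges.
Vertex 3 has neighbors [1, 4, 5, 6, 7], degree = 5.
Handshaking lemma: 2 * 12 = 24.
A tree on 8 vertices has 7 edges. This graph has 12 edges (5 extra). Not a tree.
Diameter (longest shortest path) = 4.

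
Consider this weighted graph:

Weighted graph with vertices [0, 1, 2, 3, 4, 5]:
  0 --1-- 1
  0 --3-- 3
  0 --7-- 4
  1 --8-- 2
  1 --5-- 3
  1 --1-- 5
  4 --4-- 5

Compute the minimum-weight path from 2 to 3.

Using Dijkstra's algorithm from vertex 2:
Shortest path: 2 -> 1 -> 0 -> 3
Total weight: 8 + 1 + 3 = 12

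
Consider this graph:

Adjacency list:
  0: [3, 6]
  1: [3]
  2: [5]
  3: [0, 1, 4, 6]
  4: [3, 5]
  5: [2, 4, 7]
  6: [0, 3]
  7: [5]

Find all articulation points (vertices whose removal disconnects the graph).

An articulation point is a vertex whose removal disconnects the graph.
Articulation points: [3, 4, 5]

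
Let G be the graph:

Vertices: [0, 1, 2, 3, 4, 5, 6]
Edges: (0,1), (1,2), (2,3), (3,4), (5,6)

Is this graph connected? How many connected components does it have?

Checking connectivity: the graph has 2 connected component(s).
Components: [[0, 1, 2, 3, 4], [5, 6]]. The graph is NOT connected.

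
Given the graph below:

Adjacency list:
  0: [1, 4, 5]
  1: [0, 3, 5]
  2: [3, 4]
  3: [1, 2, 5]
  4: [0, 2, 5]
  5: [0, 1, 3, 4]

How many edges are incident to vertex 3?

Vertex 3 has neighbors [1, 2, 5], so deg(3) = 3.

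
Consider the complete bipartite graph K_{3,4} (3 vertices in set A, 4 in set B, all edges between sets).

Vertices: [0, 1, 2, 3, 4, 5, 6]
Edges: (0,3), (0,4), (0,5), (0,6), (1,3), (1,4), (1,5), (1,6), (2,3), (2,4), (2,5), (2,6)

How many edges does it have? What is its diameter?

K_{3,4} has 3 * 4 = 12 edges.
Any vertex reaches any opposite-side vertex in 1 step; same-side vertices reach in 2 steps via any opposite-side vertex.
Diameter = 2.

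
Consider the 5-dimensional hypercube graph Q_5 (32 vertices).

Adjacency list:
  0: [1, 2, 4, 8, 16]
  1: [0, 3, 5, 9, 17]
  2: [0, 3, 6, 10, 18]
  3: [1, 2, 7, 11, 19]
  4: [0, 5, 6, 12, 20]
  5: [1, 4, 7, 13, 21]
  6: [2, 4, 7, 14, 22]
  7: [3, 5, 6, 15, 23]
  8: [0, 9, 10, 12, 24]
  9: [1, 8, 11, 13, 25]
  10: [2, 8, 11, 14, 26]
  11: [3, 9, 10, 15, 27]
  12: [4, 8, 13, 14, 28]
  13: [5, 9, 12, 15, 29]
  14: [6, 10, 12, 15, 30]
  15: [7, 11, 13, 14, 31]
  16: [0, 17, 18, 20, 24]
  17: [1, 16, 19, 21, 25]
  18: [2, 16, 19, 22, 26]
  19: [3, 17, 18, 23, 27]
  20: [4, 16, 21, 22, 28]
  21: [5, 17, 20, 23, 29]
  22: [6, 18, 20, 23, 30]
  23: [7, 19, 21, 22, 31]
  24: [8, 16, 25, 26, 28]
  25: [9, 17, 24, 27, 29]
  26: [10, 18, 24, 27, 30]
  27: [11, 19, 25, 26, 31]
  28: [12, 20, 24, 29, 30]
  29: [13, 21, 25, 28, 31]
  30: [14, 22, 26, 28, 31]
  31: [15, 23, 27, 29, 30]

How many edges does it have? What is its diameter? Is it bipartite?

The 5-dimensional hypercube Q_5 has 32 vertices and each vertex has degree 5.
Total edges = 32 * 5 / 2 = 80.
Diameter = 5 (max Hamming distance between binary labels).
Hypercubes are bipartite (partition by parity of binary representation).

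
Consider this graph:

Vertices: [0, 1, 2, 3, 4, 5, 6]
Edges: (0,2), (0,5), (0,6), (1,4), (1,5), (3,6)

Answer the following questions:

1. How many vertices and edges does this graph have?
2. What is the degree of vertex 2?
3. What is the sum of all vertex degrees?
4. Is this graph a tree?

Count: 7 vertices, 6 edges.
Vertex 2 has neighbors [0], degree = 1.
Handshaking lemma: 2 * 6 = 12.
A graph is a tree iff it is connected and has exactly n-1 edges. This graph is connected (all 7 vertices in one component) and has 7-1 = 6 edges. It is a tree.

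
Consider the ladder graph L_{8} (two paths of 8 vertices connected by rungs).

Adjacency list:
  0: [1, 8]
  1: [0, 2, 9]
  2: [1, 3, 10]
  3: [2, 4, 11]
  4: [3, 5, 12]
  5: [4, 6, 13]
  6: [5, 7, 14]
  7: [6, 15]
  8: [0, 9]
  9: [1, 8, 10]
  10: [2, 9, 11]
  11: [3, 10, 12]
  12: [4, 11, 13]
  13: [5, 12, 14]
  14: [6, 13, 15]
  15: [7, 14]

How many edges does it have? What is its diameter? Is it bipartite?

Ladder graph L_{8}: 8 rungs + 2 * (8-1) path edges = 8 + 14 = 22 edges.
Diameter = 8.
Ladder graphs are bipartite (alternating coloring along each path).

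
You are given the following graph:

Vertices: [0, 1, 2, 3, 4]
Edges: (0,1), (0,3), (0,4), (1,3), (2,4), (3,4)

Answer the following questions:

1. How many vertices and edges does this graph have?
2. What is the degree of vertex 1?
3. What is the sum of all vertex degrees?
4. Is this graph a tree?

Count: 5 vertices, 6 edges.
Vertex 1 has neighbors [0, 3], degree = 2.
Handshaking lemma: 2 * 6 = 12.
A tree on 5 vertices has 4 edges. This graph has 6 edges (2 extra). Not a tree.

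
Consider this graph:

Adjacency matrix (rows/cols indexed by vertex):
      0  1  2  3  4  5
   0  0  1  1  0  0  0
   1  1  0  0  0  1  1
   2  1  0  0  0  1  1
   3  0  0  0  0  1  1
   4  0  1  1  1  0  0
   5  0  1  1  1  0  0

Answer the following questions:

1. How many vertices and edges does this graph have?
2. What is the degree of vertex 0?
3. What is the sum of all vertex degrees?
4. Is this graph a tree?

Count: 6 vertices, 8 edges.
Vertex 0 has neighbors [1, 2], degree = 2.
Handshaking lemma: 2 * 8 = 16.
A tree on 6 vertices has 5 edges. This graph has 8 edges (3 extra). Not a tree.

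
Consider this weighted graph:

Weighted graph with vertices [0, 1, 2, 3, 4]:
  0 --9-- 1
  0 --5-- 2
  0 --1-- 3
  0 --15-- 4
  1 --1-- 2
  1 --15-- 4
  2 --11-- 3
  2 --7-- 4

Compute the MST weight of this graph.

Applying Kruskal's algorithm (sort edges by weight, add if no cycle):
  Add (0,3) w=1
  Add (1,2) w=1
  Add (0,2) w=5
  Add (2,4) w=7
  Skip (0,1) w=9 (creates cycle)
  Skip (2,3) w=11 (creates cycle)
  Skip (0,4) w=15 (creates cycle)
  Skip (1,4) w=15 (creates cycle)
MST weight = 14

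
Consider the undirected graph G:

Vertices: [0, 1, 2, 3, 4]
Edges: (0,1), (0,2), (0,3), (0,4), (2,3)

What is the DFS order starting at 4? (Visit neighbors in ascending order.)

DFS from vertex 4 (neighbors processed in ascending order):
Visit order: 4, 0, 1, 2, 3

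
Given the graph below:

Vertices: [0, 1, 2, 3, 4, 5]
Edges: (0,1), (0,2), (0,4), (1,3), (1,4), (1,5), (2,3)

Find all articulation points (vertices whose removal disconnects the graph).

An articulation point is a vertex whose removal disconnects the graph.
Articulation points: [1]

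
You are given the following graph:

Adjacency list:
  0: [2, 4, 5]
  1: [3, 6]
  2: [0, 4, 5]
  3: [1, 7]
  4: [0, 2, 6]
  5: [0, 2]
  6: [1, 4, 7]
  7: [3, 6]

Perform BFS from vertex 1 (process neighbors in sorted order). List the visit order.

BFS from vertex 1 (neighbors processed in ascending order):
Visit order: 1, 3, 6, 7, 4, 0, 2, 5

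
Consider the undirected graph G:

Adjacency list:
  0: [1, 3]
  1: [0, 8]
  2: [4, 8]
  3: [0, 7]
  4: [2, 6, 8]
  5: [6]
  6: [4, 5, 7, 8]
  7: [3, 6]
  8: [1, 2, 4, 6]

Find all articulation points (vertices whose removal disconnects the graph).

An articulation point is a vertex whose removal disconnects the graph.
Articulation points: [6]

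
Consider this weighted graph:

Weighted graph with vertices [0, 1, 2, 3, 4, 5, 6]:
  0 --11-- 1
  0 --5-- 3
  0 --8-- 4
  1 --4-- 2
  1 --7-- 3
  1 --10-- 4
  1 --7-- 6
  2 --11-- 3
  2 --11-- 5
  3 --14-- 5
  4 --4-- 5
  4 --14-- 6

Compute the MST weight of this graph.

Applying Kruskal's algorithm (sort edges by weight, add if no cycle):
  Add (1,2) w=4
  Add (4,5) w=4
  Add (0,3) w=5
  Add (1,6) w=7
  Add (1,3) w=7
  Add (0,4) w=8
  Skip (1,4) w=10 (creates cycle)
  Skip (0,1) w=11 (creates cycle)
  Skip (2,3) w=11 (creates cycle)
  Skip (2,5) w=11 (creates cycle)
  Skip (3,5) w=14 (creates cycle)
  Skip (4,6) w=14 (creates cycle)
MST weight = 35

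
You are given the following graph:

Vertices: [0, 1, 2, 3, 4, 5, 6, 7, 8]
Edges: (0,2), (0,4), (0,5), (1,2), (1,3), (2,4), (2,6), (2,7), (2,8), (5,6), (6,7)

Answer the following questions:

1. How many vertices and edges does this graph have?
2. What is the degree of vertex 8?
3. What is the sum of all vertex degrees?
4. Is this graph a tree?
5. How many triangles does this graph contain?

Count: 9 vertices, 11 edges.
Vertex 8 has neighbors [2], degree = 1.
Handshaking lemma: 2 * 11 = 22.
A tree on 9 vertices has 8 edges. This graph has 11 edges (3 extra). Not a tree.
Number of triangles = 2.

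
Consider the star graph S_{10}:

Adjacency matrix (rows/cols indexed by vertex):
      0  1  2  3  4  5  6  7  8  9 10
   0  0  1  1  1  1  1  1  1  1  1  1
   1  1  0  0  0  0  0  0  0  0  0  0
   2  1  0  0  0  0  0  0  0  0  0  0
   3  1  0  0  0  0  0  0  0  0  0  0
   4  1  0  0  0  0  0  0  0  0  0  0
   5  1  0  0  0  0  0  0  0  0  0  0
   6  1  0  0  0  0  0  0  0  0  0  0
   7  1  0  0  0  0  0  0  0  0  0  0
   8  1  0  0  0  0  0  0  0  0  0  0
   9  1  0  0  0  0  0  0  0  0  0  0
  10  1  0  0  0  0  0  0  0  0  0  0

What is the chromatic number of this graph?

S_{10} has one hub adjacent to 10 leaves; leaves are pairwise non-adjacent.
Color the hub 0 and every leaf 1.
Chromatic number = 2.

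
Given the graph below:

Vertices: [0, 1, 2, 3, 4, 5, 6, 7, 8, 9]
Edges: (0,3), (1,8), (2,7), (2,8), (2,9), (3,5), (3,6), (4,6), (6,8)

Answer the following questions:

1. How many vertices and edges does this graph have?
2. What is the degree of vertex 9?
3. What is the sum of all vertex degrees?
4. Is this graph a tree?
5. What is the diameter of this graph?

Count: 10 vertices, 9 edges.
Vertex 9 has neighbors [2], degree = 1.
Handshaking lemma: 2 * 9 = 18.
A graph is a tree iff it is connected and has exactly n-1 edges. This graph is connected (all 10 vertices in one component) and has 10-1 = 9 edges. It is a tree.
Diameter (longest shortest path) = 5.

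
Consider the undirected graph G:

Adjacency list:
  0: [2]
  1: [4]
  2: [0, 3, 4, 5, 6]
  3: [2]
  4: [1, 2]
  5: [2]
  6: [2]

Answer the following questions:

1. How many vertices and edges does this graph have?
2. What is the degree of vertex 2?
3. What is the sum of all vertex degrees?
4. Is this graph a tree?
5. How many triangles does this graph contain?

Count: 7 vertices, 6 edges.
Vertex 2 has neighbors [0, 3, 4, 5, 6], degree = 5.
Handshaking lemma: 2 * 6 = 12.
A graph is a tree iff it is connected and has exactly n-1 edges. This graph is connected (all 7 vertices in one component) and has 7-1 = 6 edges. It is a tree.
Number of triangles = 0.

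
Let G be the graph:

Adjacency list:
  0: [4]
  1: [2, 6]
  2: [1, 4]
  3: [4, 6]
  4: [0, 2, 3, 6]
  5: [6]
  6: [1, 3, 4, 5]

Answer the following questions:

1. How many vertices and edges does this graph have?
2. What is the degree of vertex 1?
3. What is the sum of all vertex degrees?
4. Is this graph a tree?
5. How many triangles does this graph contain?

Count: 7 vertices, 8 edges.
Vertex 1 has neighbors [2, 6], degree = 2.
Handshaking lemma: 2 * 8 = 16.
A tree on 7 vertices has 6 edges. This graph has 8 edges (2 extra). Not a tree.
Number of triangles = 1.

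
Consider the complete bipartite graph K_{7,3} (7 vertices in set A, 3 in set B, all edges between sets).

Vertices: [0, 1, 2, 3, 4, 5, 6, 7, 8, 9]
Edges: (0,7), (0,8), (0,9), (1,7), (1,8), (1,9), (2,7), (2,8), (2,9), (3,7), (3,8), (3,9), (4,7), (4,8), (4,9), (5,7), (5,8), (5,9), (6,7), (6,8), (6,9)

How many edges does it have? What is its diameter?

K_{7,3} has 7 * 3 = 21 edges.
Any vertex reaches any opposite-side vertex in 1 step; same-side vertices reach in 2 steps via any opposite-side vertex.
Diameter = 2.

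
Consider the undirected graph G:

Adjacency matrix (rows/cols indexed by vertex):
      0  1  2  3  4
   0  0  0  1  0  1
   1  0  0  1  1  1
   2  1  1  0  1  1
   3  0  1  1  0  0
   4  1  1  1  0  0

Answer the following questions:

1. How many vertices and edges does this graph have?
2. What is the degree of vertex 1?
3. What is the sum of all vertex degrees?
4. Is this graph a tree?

Count: 5 vertices, 7 edges.
Vertex 1 has neighbors [2, 3, 4], degree = 3.
Handshaking lemma: 2 * 7 = 14.
A tree on 5 vertices has 4 edges. This graph has 7 edges (3 extra). Not a tree.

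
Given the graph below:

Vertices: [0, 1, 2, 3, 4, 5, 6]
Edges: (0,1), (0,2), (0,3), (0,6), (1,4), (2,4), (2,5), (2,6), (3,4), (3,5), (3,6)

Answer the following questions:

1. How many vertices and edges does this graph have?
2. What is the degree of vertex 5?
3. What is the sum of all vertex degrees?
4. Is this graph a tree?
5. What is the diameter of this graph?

Count: 7 vertices, 11 edges.
Vertex 5 has neighbors [2, 3], degree = 2.
Handshaking lemma: 2 * 11 = 22.
A tree on 7 vertices has 6 edges. This graph has 11 edges (5 extra). Not a tree.
Diameter (longest shortest path) = 3.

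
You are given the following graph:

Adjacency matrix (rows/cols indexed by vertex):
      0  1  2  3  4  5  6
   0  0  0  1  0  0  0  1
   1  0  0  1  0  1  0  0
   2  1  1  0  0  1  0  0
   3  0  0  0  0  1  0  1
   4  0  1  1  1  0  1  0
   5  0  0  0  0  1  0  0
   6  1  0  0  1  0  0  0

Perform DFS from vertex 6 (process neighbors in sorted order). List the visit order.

DFS from vertex 6 (neighbors processed in ascending order):
Visit order: 6, 0, 2, 1, 4, 3, 5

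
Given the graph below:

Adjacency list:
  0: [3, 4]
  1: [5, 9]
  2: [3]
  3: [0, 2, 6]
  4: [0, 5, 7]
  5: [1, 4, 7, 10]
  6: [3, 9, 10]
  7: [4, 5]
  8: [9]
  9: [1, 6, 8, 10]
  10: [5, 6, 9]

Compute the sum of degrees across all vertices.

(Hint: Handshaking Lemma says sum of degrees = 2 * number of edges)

Count edges: 14 edges.
By Handshaking Lemma: sum of degrees = 2 * 14 = 28.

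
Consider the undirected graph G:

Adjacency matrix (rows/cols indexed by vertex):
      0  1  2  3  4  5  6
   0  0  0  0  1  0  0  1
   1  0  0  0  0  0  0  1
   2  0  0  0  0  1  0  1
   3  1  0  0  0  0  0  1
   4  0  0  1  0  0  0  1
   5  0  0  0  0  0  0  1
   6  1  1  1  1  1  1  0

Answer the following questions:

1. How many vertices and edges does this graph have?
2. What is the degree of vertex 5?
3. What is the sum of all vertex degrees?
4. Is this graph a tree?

Count: 7 vertices, 8 edges.
Vertex 5 has neighbors [6], degree = 1.
Handshaking lemma: 2 * 8 = 16.
A tree on 7 vertices has 6 edges. This graph has 8 edges (2 extra). Not a tree.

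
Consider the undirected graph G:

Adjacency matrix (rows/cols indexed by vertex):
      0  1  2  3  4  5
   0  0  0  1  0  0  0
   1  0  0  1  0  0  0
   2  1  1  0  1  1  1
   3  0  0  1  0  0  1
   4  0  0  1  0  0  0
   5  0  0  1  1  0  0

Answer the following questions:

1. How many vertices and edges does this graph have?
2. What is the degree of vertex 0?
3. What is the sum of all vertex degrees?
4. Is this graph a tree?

Count: 6 vertices, 6 edges.
Vertex 0 has neighbors [2], degree = 1.
Handshaking lemma: 2 * 6 = 12.
A tree on 6 vertices has 5 edges. This graph has 6 edges (1 extra). Not a tree.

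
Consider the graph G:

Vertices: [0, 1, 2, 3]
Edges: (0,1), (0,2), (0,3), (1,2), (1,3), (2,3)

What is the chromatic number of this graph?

The graph has a maximum clique of size 4 (lower bound on chromatic number).
A valid 4-coloring: {0: 0, 1: 1, 2: 2, 3: 3}.
Chromatic number = 4.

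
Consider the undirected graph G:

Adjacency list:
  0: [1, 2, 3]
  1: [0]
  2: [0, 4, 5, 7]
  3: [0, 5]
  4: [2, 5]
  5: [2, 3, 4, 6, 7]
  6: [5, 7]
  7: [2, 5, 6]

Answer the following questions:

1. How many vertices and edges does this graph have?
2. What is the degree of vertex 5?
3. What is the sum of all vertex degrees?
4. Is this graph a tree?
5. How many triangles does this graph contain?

Count: 8 vertices, 11 edges.
Vertex 5 has neighbors [2, 3, 4, 6, 7], degree = 5.
Handshaking lemma: 2 * 11 = 22.
A tree on 8 vertices has 7 edges. This graph has 11 edges (4 extra). Not a tree.
Number of triangles = 3.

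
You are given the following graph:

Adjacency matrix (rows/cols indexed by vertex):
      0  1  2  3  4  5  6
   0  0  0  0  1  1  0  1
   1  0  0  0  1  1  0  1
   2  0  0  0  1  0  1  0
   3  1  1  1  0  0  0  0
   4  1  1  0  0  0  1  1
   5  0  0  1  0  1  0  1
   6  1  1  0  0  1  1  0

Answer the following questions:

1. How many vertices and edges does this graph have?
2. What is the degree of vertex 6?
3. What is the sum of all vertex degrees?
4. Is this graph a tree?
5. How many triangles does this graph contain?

Count: 7 vertices, 11 edges.
Vertex 6 has neighbors [0, 1, 4, 5], degree = 4.
Handshaking lemma: 2 * 11 = 22.
A tree on 7 vertices has 6 edges. This graph has 11 edges (5 extra). Not a tree.
Number of triangles = 3.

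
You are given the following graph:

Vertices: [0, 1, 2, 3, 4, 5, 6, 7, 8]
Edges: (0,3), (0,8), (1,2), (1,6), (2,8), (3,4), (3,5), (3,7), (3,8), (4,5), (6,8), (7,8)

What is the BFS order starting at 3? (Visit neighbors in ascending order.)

BFS from vertex 3 (neighbors processed in ascending order):
Visit order: 3, 0, 4, 5, 7, 8, 2, 6, 1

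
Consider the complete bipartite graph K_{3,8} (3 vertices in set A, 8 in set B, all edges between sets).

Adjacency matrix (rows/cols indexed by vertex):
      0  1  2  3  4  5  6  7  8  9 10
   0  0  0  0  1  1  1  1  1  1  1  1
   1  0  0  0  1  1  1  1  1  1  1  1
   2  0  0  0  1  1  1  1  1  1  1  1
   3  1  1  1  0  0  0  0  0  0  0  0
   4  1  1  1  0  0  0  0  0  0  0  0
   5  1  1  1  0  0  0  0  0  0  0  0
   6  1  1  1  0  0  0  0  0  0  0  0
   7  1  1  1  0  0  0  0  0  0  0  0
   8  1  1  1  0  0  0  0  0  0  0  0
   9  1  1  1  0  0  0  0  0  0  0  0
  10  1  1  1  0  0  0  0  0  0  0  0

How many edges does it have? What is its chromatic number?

K_{3,8} has 3 * 8 = 24 edges.
Bipartite graphs have chromatic number 2 (color each partition differently).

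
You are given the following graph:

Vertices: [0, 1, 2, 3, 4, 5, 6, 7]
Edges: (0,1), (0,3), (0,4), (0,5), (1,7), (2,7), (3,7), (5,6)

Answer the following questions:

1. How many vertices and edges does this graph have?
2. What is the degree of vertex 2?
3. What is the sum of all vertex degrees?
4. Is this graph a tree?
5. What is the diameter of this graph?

Count: 8 vertices, 8 edges.
Vertex 2 has neighbors [7], degree = 1.
Handshaking lemma: 2 * 8 = 16.
A tree on 8 vertices has 7 edges. This graph has 8 edges (1 extra). Not a tree.
Diameter (longest shortest path) = 5.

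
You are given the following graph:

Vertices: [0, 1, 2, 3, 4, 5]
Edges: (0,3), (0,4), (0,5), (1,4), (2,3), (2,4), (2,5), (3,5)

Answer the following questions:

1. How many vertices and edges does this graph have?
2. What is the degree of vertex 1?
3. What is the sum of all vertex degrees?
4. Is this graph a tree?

Count: 6 vertices, 8 edges.
Vertex 1 has neighbors [4], degree = 1.
Handshaking lemma: 2 * 8 = 16.
A tree on 6 vertices has 5 edges. This graph has 8 edges (3 extra). Not a tree.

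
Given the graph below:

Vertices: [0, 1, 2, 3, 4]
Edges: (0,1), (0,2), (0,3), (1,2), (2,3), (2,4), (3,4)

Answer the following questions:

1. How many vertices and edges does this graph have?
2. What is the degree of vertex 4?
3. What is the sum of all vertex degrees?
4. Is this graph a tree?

Count: 5 vertices, 7 edges.
Vertex 4 has neighbors [2, 3], degree = 2.
Handshaking lemma: 2 * 7 = 14.
A tree on 5 vertices has 4 edges. This graph has 7 edges (3 extra). Not a tree.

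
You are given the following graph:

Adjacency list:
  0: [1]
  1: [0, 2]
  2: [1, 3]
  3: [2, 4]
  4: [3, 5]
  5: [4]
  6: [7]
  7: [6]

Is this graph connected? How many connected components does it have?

Checking connectivity: the graph has 2 connected component(s).
Components: [[0, 1, 2, 3, 4, 5], [6, 7]]. The graph is NOT connected.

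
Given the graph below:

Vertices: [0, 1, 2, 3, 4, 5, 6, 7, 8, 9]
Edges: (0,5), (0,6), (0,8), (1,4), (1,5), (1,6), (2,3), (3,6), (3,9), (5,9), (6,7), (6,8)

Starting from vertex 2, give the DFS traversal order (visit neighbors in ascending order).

DFS from vertex 2 (neighbors processed in ascending order):
Visit order: 2, 3, 6, 0, 5, 1, 4, 9, 8, 7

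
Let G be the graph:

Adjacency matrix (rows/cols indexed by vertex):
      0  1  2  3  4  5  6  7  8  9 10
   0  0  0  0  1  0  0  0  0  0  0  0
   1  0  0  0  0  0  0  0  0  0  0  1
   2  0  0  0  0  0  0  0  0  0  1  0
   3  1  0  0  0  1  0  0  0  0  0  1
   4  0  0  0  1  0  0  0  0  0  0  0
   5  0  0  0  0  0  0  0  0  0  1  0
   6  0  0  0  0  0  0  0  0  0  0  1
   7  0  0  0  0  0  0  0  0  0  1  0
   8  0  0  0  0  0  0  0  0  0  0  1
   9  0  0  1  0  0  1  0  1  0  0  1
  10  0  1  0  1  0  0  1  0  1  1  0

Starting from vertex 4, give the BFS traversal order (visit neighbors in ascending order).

BFS from vertex 4 (neighbors processed in ascending order):
Visit order: 4, 3, 0, 10, 1, 6, 8, 9, 2, 5, 7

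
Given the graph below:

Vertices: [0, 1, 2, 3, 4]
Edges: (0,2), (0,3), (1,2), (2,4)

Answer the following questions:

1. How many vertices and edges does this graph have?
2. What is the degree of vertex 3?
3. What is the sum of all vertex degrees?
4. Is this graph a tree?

Count: 5 vertices, 4 edges.
Vertex 3 has neighbors [0], degree = 1.
Handshaking lemma: 2 * 4 = 8.
A graph is a tree iff it is connected and has exactly n-1 edges. This graph is connected (all 5 vertices in one component) and has 5-1 = 4 edges. It is a tree.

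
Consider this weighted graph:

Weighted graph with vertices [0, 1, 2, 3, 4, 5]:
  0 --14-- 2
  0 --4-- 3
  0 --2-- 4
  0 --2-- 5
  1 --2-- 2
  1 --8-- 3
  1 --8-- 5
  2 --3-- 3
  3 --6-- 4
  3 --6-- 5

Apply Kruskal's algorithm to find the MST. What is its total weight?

Applying Kruskal's algorithm (sort edges by weight, add if no cycle):
  Add (0,5) w=2
  Add (0,4) w=2
  Add (1,2) w=2
  Add (2,3) w=3
  Add (0,3) w=4
  Skip (3,4) w=6 (creates cycle)
  Skip (3,5) w=6 (creates cycle)
  Skip (1,3) w=8 (creates cycle)
  Skip (1,5) w=8 (creates cycle)
  Skip (0,2) w=14 (creates cycle)
MST weight = 13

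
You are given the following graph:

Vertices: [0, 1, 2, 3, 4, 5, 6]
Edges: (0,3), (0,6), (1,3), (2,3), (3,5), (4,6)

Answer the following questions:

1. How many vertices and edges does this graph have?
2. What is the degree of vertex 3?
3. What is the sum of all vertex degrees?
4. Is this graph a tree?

Count: 7 vertices, 6 edges.
Vertex 3 has neighbors [0, 1, 2, 5], degree = 4.
Handshaking lemma: 2 * 6 = 12.
A graph is a tree iff it is connected and has exactly n-1 edges. This graph is connected (all 7 vertices in one component) and has 7-1 = 6 edges. It is a tree.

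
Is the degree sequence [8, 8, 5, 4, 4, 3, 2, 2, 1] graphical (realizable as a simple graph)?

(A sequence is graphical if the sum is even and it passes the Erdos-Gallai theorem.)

Sum of degrees = 37. Sum is odd, so the sequence is NOT graphical.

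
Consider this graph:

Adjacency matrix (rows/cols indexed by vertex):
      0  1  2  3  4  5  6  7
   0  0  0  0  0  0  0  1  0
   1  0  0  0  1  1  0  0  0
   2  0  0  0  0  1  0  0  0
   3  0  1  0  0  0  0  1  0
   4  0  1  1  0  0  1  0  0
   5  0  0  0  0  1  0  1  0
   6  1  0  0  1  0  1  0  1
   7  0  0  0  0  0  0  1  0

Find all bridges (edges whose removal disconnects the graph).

A bridge is an edge whose removal increases the number of connected components.
Bridges found: (0,6), (2,4), (6,7)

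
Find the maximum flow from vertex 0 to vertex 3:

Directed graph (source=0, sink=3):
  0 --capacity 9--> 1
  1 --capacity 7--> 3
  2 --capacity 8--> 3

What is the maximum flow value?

Computing max flow:
  Flow on (0->1): 7/9
  Flow on (1->3): 7/7
Maximum flow = 7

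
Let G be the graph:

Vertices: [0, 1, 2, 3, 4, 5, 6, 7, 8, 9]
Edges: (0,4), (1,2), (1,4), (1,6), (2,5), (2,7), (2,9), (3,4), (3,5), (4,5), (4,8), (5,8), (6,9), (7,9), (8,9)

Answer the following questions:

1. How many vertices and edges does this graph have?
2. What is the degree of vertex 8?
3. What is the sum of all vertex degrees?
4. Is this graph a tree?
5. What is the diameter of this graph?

Count: 10 vertices, 15 edges.
Vertex 8 has neighbors [4, 5, 9], degree = 3.
Handshaking lemma: 2 * 15 = 30.
A tree on 10 vertices has 9 edges. This graph has 15 edges (6 extra). Not a tree.
Diameter (longest shortest path) = 4.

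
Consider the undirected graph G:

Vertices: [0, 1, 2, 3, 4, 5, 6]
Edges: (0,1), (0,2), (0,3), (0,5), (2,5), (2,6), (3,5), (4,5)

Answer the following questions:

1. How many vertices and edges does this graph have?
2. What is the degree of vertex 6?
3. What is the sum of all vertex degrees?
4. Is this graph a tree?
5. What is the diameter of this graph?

Count: 7 vertices, 8 edges.
Vertex 6 has neighbors [2], degree = 1.
Handshaking lemma: 2 * 8 = 16.
A tree on 7 vertices has 6 edges. This graph has 8 edges (2 extra). Not a tree.
Diameter (longest shortest path) = 3.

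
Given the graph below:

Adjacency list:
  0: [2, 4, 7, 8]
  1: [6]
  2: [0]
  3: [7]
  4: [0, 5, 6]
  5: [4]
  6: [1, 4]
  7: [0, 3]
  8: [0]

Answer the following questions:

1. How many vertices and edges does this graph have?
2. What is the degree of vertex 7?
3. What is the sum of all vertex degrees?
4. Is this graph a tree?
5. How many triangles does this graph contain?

Count: 9 vertices, 8 edges.
Vertex 7 has neighbors [0, 3], degree = 2.
Handshaking lemma: 2 * 8 = 16.
A graph is a tree iff it is connected and has exactly n-1 edges. This graph is connected (all 9 vertices in one component) and has 9-1 = 8 edges. It is a tree.
Number of triangles = 0.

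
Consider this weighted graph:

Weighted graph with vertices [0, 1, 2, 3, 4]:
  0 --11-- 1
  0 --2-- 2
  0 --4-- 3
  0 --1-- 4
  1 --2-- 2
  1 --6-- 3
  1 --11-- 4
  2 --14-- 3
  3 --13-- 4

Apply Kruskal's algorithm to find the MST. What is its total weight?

Applying Kruskal's algorithm (sort edges by weight, add if no cycle):
  Add (0,4) w=1
  Add (0,2) w=2
  Add (1,2) w=2
  Add (0,3) w=4
  Skip (1,3) w=6 (creates cycle)
  Skip (0,1) w=11 (creates cycle)
  Skip (1,4) w=11 (creates cycle)
  Skip (3,4) w=13 (creates cycle)
  Skip (2,3) w=14 (creates cycle)
MST weight = 9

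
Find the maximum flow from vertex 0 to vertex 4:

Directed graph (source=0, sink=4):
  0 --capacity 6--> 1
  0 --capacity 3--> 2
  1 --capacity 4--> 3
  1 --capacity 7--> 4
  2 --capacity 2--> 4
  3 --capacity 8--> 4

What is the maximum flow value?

Computing max flow:
  Flow on (0->1): 6/6
  Flow on (0->2): 2/3
  Flow on (1->4): 6/7
  Flow on (2->4): 2/2
Maximum flow = 8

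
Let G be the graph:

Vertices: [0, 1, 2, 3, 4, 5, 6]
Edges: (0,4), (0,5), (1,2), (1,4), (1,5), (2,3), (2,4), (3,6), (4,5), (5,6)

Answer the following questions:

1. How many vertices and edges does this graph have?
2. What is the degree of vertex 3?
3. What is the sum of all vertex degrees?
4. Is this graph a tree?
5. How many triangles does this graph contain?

Count: 7 vertices, 10 edges.
Vertex 3 has neighbors [2, 6], degree = 2.
Handshaking lemma: 2 * 10 = 20.
A tree on 7 vertices has 6 edges. This graph has 10 edges (4 extra). Not a tree.
Number of triangles = 3.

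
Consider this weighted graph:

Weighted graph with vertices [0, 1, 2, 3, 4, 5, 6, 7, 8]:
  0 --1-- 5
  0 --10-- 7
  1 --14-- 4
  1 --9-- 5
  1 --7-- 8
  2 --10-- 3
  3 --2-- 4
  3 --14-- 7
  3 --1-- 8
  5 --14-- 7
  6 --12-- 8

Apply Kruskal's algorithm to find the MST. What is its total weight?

Applying Kruskal's algorithm (sort edges by weight, add if no cycle):
  Add (0,5) w=1
  Add (3,8) w=1
  Add (3,4) w=2
  Add (1,8) w=7
  Add (1,5) w=9
  Add (0,7) w=10
  Add (2,3) w=10
  Add (6,8) w=12
  Skip (1,4) w=14 (creates cycle)
  Skip (3,7) w=14 (creates cycle)
  Skip (5,7) w=14 (creates cycle)
MST weight = 52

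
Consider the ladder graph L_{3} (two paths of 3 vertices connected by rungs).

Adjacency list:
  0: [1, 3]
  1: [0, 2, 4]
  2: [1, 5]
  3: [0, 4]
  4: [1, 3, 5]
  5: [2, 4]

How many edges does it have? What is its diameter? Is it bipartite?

Ladder graph L_{3}: 3 rungs + 2 * (3-1) path edges = 3 + 4 = 7 edges.
Diameter = 3.
Ladder graphs are bipartite (alternating coloring along each path).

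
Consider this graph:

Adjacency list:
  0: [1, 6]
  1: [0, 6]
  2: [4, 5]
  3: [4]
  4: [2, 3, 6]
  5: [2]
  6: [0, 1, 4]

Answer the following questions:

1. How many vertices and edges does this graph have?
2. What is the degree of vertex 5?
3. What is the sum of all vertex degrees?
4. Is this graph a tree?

Count: 7 vertices, 7 edges.
Vertex 5 has neighbors [2], degree = 1.
Handshaking lemma: 2 * 7 = 14.
A tree on 7 vertices has 6 edges. This graph has 7 edges (1 extra). Not a tree.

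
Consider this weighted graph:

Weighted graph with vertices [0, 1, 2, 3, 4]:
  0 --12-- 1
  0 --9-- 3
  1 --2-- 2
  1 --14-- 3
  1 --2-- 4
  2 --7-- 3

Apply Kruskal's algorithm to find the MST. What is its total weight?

Applying Kruskal's algorithm (sort edges by weight, add if no cycle):
  Add (1,4) w=2
  Add (1,2) w=2
  Add (2,3) w=7
  Add (0,3) w=9
  Skip (0,1) w=12 (creates cycle)
  Skip (1,3) w=14 (creates cycle)
MST weight = 20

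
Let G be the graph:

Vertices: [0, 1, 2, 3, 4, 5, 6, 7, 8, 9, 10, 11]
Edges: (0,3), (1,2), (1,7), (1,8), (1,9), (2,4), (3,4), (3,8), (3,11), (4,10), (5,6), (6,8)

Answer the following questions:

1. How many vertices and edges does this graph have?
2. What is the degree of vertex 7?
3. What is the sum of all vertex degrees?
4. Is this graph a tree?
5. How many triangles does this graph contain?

Count: 12 vertices, 12 edges.
Vertex 7 has neighbors [1], degree = 1.
Handshaking lemma: 2 * 12 = 24.
A tree on 12 vertices has 11 edges. This graph has 12 edges (1 extra). Not a tree.
Number of triangles = 0.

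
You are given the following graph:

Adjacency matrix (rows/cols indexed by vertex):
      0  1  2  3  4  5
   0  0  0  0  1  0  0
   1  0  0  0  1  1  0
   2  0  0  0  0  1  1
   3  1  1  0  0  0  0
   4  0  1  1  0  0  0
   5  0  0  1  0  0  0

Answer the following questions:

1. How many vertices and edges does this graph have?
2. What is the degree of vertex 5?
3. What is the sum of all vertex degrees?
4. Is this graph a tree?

Count: 6 vertices, 5 edges.
Vertex 5 has neighbors [2], degree = 1.
Handshaking lemma: 2 * 5 = 10.
A graph is a tree iff it is connected and has exactly n-1 edges. This graph is connected (all 6 vertices in one component) and has 6-1 = 5 edges. It is a tree.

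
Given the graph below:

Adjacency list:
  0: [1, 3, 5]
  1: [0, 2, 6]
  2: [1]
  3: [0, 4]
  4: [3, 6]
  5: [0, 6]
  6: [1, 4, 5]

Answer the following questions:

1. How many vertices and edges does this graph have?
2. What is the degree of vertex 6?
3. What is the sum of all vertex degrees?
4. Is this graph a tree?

Count: 7 vertices, 8 edges.
Vertex 6 has neighbors [1, 4, 5], degree = 3.
Handshaking lemma: 2 * 8 = 16.
A tree on 7 vertices has 6 edges. This graph has 8 edges (2 extra). Not a tree.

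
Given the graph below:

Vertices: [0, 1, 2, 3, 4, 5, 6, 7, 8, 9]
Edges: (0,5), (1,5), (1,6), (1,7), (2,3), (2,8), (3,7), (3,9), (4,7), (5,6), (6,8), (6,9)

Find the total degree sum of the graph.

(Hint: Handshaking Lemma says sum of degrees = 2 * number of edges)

Count edges: 12 edges.
By Handshaking Lemma: sum of degrees = 2 * 12 = 24.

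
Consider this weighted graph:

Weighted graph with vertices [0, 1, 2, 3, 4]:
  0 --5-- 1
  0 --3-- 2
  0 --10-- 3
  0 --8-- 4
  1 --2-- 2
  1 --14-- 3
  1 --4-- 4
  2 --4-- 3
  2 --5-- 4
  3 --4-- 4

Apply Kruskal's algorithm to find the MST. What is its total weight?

Applying Kruskal's algorithm (sort edges by weight, add if no cycle):
  Add (1,2) w=2
  Add (0,2) w=3
  Add (1,4) w=4
  Add (2,3) w=4
  Skip (3,4) w=4 (creates cycle)
  Skip (0,1) w=5 (creates cycle)
  Skip (2,4) w=5 (creates cycle)
  Skip (0,4) w=8 (creates cycle)
  Skip (0,3) w=10 (creates cycle)
  Skip (1,3) w=14 (creates cycle)
MST weight = 13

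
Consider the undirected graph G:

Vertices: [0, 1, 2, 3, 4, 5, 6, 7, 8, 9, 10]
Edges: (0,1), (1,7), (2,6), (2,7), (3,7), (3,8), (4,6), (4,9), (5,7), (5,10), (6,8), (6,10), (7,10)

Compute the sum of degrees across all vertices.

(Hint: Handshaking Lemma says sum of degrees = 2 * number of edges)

Count edges: 13 edges.
By Handshaking Lemma: sum of degrees = 2 * 13 = 26.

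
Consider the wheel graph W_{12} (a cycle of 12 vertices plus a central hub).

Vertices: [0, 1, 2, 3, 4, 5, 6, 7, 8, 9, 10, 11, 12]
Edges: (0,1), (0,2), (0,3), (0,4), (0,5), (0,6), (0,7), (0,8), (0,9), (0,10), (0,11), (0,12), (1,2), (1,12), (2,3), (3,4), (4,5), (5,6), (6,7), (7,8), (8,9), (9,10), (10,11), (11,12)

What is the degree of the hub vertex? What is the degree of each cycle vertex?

The hub connects to all 12 cycle vertices, so deg(hub) = 12.
Each cycle vertex connects to 2 neighbors on the cycle plus the hub, so deg(cycle vertex) = 3.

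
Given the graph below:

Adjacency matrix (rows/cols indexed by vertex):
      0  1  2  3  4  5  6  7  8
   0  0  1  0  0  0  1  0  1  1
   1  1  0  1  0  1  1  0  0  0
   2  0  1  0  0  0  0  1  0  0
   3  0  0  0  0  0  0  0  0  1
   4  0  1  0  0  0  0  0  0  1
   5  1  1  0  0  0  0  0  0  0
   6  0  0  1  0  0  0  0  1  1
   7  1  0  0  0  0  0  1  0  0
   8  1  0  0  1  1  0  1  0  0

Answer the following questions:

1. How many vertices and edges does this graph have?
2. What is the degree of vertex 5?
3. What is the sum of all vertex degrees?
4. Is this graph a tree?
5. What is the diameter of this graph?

Count: 9 vertices, 12 edges.
Vertex 5 has neighbors [0, 1], degree = 2.
Handshaking lemma: 2 * 12 = 24.
A tree on 9 vertices has 8 edges. This graph has 12 edges (4 extra). Not a tree.
Diameter (longest shortest path) = 3.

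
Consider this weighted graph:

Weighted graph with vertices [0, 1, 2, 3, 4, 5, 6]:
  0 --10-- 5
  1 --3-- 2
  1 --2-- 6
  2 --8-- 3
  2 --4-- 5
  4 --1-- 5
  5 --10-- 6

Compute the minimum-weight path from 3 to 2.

Using Dijkstra's algorithm from vertex 3:
Shortest path: 3 -> 2
Total weight: 8 = 8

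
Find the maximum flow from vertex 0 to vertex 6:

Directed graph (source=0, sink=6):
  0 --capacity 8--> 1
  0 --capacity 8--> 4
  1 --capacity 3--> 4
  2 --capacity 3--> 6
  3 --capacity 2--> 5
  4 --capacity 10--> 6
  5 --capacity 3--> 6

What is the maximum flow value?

Computing max flow:
  Flow on (0->1): 3/8
  Flow on (0->4): 7/8
  Flow on (1->4): 3/3
  Flow on (4->6): 10/10
Maximum flow = 10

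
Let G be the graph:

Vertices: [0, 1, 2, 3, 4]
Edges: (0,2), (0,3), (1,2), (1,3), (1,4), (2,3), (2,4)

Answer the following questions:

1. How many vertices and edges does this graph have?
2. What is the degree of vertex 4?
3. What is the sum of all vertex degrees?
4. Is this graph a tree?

Count: 5 vertices, 7 edges.
Vertex 4 has neighbors [1, 2], degree = 2.
Handshaking lemma: 2 * 7 = 14.
A tree on 5 vertices has 4 edges. This graph has 7 edges (3 extra). Not a tree.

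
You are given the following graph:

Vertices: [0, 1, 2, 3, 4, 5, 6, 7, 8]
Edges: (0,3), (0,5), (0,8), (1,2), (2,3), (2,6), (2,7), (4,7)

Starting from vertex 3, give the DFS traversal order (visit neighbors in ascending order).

DFS from vertex 3 (neighbors processed in ascending order):
Visit order: 3, 0, 5, 8, 2, 1, 6, 7, 4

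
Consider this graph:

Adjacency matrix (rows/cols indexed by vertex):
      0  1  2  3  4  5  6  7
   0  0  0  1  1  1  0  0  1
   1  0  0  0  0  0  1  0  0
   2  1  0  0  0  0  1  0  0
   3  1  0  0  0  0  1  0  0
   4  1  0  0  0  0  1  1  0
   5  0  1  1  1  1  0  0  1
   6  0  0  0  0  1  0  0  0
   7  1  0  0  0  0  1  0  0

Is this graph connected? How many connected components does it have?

Checking connectivity: the graph has 1 connected component(s).
All vertices are reachable from each other. The graph IS connected.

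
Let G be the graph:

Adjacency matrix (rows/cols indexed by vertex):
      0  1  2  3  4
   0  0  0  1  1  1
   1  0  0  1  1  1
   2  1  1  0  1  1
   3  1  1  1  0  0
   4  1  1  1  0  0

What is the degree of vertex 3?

Vertex 3 has neighbors [0, 1, 2], so deg(3) = 3.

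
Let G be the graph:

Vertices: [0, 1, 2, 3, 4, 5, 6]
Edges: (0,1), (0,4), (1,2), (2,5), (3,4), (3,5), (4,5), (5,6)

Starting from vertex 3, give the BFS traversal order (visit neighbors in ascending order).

BFS from vertex 3 (neighbors processed in ascending order):
Visit order: 3, 4, 5, 0, 2, 6, 1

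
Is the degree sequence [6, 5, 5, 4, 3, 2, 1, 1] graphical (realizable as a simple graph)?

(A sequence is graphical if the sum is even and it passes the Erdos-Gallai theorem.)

Sum of degrees = 27. Sum is odd, so the sequence is NOT graphical.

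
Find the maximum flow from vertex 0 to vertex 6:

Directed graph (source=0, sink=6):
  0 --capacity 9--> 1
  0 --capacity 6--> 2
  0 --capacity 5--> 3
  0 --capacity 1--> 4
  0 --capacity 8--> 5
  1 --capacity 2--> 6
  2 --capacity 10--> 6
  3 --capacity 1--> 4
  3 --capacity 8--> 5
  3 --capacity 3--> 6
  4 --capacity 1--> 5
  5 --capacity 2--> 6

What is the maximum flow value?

Computing max flow:
  Flow on (0->1): 2/9
  Flow on (0->2): 6/6
  Flow on (0->3): 3/5
  Flow on (0->5): 2/8
  Flow on (1->6): 2/2
  Flow on (2->6): 6/10
  Flow on (3->6): 3/3
  Flow on (5->6): 2/2
Maximum flow = 13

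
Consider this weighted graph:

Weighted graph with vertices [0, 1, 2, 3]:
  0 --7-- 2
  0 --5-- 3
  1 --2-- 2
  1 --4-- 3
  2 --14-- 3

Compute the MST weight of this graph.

Applying Kruskal's algorithm (sort edges by weight, add if no cycle):
  Add (1,2) w=2
  Add (1,3) w=4
  Add (0,3) w=5
  Skip (0,2) w=7 (creates cycle)
  Skip (2,3) w=14 (creates cycle)
MST weight = 11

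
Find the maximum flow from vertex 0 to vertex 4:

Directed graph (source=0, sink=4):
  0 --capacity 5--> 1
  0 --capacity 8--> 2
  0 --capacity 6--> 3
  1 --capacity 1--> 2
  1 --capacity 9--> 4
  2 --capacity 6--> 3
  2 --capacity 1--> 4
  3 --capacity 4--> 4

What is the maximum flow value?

Computing max flow:
  Flow on (0->1): 5/5
  Flow on (0->2): 5/8
  Flow on (1->4): 5/9
  Flow on (2->3): 4/6
  Flow on (2->4): 1/1
  Flow on (3->4): 4/4
Maximum flow = 10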